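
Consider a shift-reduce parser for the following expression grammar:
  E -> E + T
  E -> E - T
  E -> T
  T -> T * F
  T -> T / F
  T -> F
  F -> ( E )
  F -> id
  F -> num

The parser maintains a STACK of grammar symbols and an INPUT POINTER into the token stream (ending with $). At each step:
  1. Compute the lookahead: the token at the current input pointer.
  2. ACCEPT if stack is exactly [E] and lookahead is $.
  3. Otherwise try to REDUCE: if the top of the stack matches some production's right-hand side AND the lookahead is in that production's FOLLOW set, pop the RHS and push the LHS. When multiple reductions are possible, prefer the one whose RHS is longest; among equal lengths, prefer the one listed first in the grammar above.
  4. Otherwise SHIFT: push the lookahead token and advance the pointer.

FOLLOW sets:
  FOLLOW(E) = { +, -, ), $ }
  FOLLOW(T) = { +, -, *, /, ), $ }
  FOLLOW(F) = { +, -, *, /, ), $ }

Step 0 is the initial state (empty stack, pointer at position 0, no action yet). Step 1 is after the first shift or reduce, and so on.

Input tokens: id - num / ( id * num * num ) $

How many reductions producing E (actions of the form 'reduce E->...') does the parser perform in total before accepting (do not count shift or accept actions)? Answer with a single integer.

Answer: 3

Derivation:
Step 1: shift id. Stack=[id] ptr=1 lookahead=- remaining=[- num / ( id * num * num ) $]
Step 2: reduce F->id. Stack=[F] ptr=1 lookahead=- remaining=[- num / ( id * num * num ) $]
Step 3: reduce T->F. Stack=[T] ptr=1 lookahead=- remaining=[- num / ( id * num * num ) $]
Step 4: reduce E->T. Stack=[E] ptr=1 lookahead=- remaining=[- num / ( id * num * num ) $]
Step 5: shift -. Stack=[E -] ptr=2 lookahead=num remaining=[num / ( id * num * num ) $]
Step 6: shift num. Stack=[E - num] ptr=3 lookahead=/ remaining=[/ ( id * num * num ) $]
Step 7: reduce F->num. Stack=[E - F] ptr=3 lookahead=/ remaining=[/ ( id * num * num ) $]
Step 8: reduce T->F. Stack=[E - T] ptr=3 lookahead=/ remaining=[/ ( id * num * num ) $]
Step 9: shift /. Stack=[E - T /] ptr=4 lookahead=( remaining=[( id * num * num ) $]
Step 10: shift (. Stack=[E - T / (] ptr=5 lookahead=id remaining=[id * num * num ) $]
Step 11: shift id. Stack=[E - T / ( id] ptr=6 lookahead=* remaining=[* num * num ) $]
Step 12: reduce F->id. Stack=[E - T / ( F] ptr=6 lookahead=* remaining=[* num * num ) $]
Step 13: reduce T->F. Stack=[E - T / ( T] ptr=6 lookahead=* remaining=[* num * num ) $]
Step 14: shift *. Stack=[E - T / ( T *] ptr=7 lookahead=num remaining=[num * num ) $]
Step 15: shift num. Stack=[E - T / ( T * num] ptr=8 lookahead=* remaining=[* num ) $]
Step 16: reduce F->num. Stack=[E - T / ( T * F] ptr=8 lookahead=* remaining=[* num ) $]
Step 17: reduce T->T * F. Stack=[E - T / ( T] ptr=8 lookahead=* remaining=[* num ) $]
Step 18: shift *. Stack=[E - T / ( T *] ptr=9 lookahead=num remaining=[num ) $]
Step 19: shift num. Stack=[E - T / ( T * num] ptr=10 lookahead=) remaining=[) $]
Step 20: reduce F->num. Stack=[E - T / ( T * F] ptr=10 lookahead=) remaining=[) $]
Step 21: reduce T->T * F. Stack=[E - T / ( T] ptr=10 lookahead=) remaining=[) $]
Step 22: reduce E->T. Stack=[E - T / ( E] ptr=10 lookahead=) remaining=[) $]
Step 23: shift ). Stack=[E - T / ( E )] ptr=11 lookahead=$ remaining=[$]
Step 24: reduce F->( E ). Stack=[E - T / F] ptr=11 lookahead=$ remaining=[$]
Step 25: reduce T->T / F. Stack=[E - T] ptr=11 lookahead=$ remaining=[$]
Step 26: reduce E->E - T. Stack=[E] ptr=11 lookahead=$ remaining=[$]
Step 27: accept. Stack=[E] ptr=11 lookahead=$ remaining=[$]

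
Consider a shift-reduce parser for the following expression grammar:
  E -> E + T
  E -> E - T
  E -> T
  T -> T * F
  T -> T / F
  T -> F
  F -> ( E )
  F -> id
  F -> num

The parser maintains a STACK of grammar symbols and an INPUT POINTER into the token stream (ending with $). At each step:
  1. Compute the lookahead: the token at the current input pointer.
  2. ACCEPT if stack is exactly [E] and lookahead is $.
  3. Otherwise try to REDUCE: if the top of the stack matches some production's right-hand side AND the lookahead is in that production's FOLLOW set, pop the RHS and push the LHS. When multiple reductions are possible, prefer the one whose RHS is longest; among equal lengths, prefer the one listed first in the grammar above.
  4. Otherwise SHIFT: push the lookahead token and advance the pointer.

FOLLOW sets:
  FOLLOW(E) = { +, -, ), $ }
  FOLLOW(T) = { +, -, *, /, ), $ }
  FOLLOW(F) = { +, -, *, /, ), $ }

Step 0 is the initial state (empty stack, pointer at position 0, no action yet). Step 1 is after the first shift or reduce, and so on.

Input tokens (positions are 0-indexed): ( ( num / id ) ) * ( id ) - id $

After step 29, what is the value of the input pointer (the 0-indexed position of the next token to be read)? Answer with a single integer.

Step 1: shift (. Stack=[(] ptr=1 lookahead=( remaining=[( num / id ) ) * ( id ) - id $]
Step 2: shift (. Stack=[( (] ptr=2 lookahead=num remaining=[num / id ) ) * ( id ) - id $]
Step 3: shift num. Stack=[( ( num] ptr=3 lookahead=/ remaining=[/ id ) ) * ( id ) - id $]
Step 4: reduce F->num. Stack=[( ( F] ptr=3 lookahead=/ remaining=[/ id ) ) * ( id ) - id $]
Step 5: reduce T->F. Stack=[( ( T] ptr=3 lookahead=/ remaining=[/ id ) ) * ( id ) - id $]
Step 6: shift /. Stack=[( ( T /] ptr=4 lookahead=id remaining=[id ) ) * ( id ) - id $]
Step 7: shift id. Stack=[( ( T / id] ptr=5 lookahead=) remaining=[) ) * ( id ) - id $]
Step 8: reduce F->id. Stack=[( ( T / F] ptr=5 lookahead=) remaining=[) ) * ( id ) - id $]
Step 9: reduce T->T / F. Stack=[( ( T] ptr=5 lookahead=) remaining=[) ) * ( id ) - id $]
Step 10: reduce E->T. Stack=[( ( E] ptr=5 lookahead=) remaining=[) ) * ( id ) - id $]
Step 11: shift ). Stack=[( ( E )] ptr=6 lookahead=) remaining=[) * ( id ) - id $]
Step 12: reduce F->( E ). Stack=[( F] ptr=6 lookahead=) remaining=[) * ( id ) - id $]
Step 13: reduce T->F. Stack=[( T] ptr=6 lookahead=) remaining=[) * ( id ) - id $]
Step 14: reduce E->T. Stack=[( E] ptr=6 lookahead=) remaining=[) * ( id ) - id $]
Step 15: shift ). Stack=[( E )] ptr=7 lookahead=* remaining=[* ( id ) - id $]
Step 16: reduce F->( E ). Stack=[F] ptr=7 lookahead=* remaining=[* ( id ) - id $]
Step 17: reduce T->F. Stack=[T] ptr=7 lookahead=* remaining=[* ( id ) - id $]
Step 18: shift *. Stack=[T *] ptr=8 lookahead=( remaining=[( id ) - id $]
Step 19: shift (. Stack=[T * (] ptr=9 lookahead=id remaining=[id ) - id $]
Step 20: shift id. Stack=[T * ( id] ptr=10 lookahead=) remaining=[) - id $]
Step 21: reduce F->id. Stack=[T * ( F] ptr=10 lookahead=) remaining=[) - id $]
Step 22: reduce T->F. Stack=[T * ( T] ptr=10 lookahead=) remaining=[) - id $]
Step 23: reduce E->T. Stack=[T * ( E] ptr=10 lookahead=) remaining=[) - id $]
Step 24: shift ). Stack=[T * ( E )] ptr=11 lookahead=- remaining=[- id $]
Step 25: reduce F->( E ). Stack=[T * F] ptr=11 lookahead=- remaining=[- id $]
Step 26: reduce T->T * F. Stack=[T] ptr=11 lookahead=- remaining=[- id $]
Step 27: reduce E->T. Stack=[E] ptr=11 lookahead=- remaining=[- id $]
Step 28: shift -. Stack=[E -] ptr=12 lookahead=id remaining=[id $]
Step 29: shift id. Stack=[E - id] ptr=13 lookahead=$ remaining=[$]

Answer: 13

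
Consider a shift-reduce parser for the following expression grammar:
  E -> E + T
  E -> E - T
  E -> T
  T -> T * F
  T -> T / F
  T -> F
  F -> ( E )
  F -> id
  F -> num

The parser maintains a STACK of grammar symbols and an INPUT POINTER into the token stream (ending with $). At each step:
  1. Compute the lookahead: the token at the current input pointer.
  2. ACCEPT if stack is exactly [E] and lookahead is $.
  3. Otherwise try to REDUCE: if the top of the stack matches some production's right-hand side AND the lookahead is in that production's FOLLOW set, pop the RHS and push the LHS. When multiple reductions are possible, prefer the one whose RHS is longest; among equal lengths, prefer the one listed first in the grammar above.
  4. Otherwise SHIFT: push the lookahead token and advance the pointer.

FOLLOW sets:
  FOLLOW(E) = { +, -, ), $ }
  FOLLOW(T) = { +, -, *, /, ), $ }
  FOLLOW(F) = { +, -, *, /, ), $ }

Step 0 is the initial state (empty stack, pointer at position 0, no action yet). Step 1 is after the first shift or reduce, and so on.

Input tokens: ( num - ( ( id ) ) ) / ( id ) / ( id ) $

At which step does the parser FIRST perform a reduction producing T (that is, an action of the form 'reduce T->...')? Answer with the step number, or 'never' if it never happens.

Step 1: shift (. Stack=[(] ptr=1 lookahead=num remaining=[num - ( ( id ) ) ) / ( id ) / ( id ) $]
Step 2: shift num. Stack=[( num] ptr=2 lookahead=- remaining=[- ( ( id ) ) ) / ( id ) / ( id ) $]
Step 3: reduce F->num. Stack=[( F] ptr=2 lookahead=- remaining=[- ( ( id ) ) ) / ( id ) / ( id ) $]
Step 4: reduce T->F. Stack=[( T] ptr=2 lookahead=- remaining=[- ( ( id ) ) ) / ( id ) / ( id ) $]

Answer: 4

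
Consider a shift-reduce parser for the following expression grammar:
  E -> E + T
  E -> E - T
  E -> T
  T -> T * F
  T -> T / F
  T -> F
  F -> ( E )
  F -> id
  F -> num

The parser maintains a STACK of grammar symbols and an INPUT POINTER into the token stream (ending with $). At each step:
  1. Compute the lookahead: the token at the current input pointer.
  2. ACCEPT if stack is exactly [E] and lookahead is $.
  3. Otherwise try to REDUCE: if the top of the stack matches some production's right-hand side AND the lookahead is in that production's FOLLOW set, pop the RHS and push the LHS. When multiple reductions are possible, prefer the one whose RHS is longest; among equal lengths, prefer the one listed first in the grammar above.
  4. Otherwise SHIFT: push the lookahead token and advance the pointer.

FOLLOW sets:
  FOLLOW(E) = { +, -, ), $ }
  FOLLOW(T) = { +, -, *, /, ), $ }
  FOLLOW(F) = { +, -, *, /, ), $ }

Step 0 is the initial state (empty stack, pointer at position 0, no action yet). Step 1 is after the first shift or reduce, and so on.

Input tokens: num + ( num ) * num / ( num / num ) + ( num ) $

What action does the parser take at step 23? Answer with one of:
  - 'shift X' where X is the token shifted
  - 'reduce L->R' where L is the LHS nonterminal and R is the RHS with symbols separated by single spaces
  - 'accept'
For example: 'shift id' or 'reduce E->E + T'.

Answer: shift /

Derivation:
Step 1: shift num. Stack=[num] ptr=1 lookahead=+ remaining=[+ ( num ) * num / ( num / num ) + ( num ) $]
Step 2: reduce F->num. Stack=[F] ptr=1 lookahead=+ remaining=[+ ( num ) * num / ( num / num ) + ( num ) $]
Step 3: reduce T->F. Stack=[T] ptr=1 lookahead=+ remaining=[+ ( num ) * num / ( num / num ) + ( num ) $]
Step 4: reduce E->T. Stack=[E] ptr=1 lookahead=+ remaining=[+ ( num ) * num / ( num / num ) + ( num ) $]
Step 5: shift +. Stack=[E +] ptr=2 lookahead=( remaining=[( num ) * num / ( num / num ) + ( num ) $]
Step 6: shift (. Stack=[E + (] ptr=3 lookahead=num remaining=[num ) * num / ( num / num ) + ( num ) $]
Step 7: shift num. Stack=[E + ( num] ptr=4 lookahead=) remaining=[) * num / ( num / num ) + ( num ) $]
Step 8: reduce F->num. Stack=[E + ( F] ptr=4 lookahead=) remaining=[) * num / ( num / num ) + ( num ) $]
Step 9: reduce T->F. Stack=[E + ( T] ptr=4 lookahead=) remaining=[) * num / ( num / num ) + ( num ) $]
Step 10: reduce E->T. Stack=[E + ( E] ptr=4 lookahead=) remaining=[) * num / ( num / num ) + ( num ) $]
Step 11: shift ). Stack=[E + ( E )] ptr=5 lookahead=* remaining=[* num / ( num / num ) + ( num ) $]
Step 12: reduce F->( E ). Stack=[E + F] ptr=5 lookahead=* remaining=[* num / ( num / num ) + ( num ) $]
Step 13: reduce T->F. Stack=[E + T] ptr=5 lookahead=* remaining=[* num / ( num / num ) + ( num ) $]
Step 14: shift *. Stack=[E + T *] ptr=6 lookahead=num remaining=[num / ( num / num ) + ( num ) $]
Step 15: shift num. Stack=[E + T * num] ptr=7 lookahead=/ remaining=[/ ( num / num ) + ( num ) $]
Step 16: reduce F->num. Stack=[E + T * F] ptr=7 lookahead=/ remaining=[/ ( num / num ) + ( num ) $]
Step 17: reduce T->T * F. Stack=[E + T] ptr=7 lookahead=/ remaining=[/ ( num / num ) + ( num ) $]
Step 18: shift /. Stack=[E + T /] ptr=8 lookahead=( remaining=[( num / num ) + ( num ) $]
Step 19: shift (. Stack=[E + T / (] ptr=9 lookahead=num remaining=[num / num ) + ( num ) $]
Step 20: shift num. Stack=[E + T / ( num] ptr=10 lookahead=/ remaining=[/ num ) + ( num ) $]
Step 21: reduce F->num. Stack=[E + T / ( F] ptr=10 lookahead=/ remaining=[/ num ) + ( num ) $]
Step 22: reduce T->F. Stack=[E + T / ( T] ptr=10 lookahead=/ remaining=[/ num ) + ( num ) $]
Step 23: shift /. Stack=[E + T / ( T /] ptr=11 lookahead=num remaining=[num ) + ( num ) $]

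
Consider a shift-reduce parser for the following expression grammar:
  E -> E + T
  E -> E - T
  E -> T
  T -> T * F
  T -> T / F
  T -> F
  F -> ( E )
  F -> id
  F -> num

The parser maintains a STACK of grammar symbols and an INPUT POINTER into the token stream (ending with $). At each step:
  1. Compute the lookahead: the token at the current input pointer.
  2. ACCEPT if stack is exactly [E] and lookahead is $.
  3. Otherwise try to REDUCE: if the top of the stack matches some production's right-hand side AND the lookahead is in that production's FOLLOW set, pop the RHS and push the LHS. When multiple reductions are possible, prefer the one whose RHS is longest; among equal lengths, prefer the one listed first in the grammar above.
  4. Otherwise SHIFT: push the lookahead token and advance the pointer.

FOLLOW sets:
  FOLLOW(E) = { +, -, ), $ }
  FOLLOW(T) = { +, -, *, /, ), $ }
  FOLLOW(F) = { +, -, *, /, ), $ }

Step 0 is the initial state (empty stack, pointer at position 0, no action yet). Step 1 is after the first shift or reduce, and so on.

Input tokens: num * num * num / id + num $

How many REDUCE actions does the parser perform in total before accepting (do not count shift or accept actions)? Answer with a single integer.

Answer: 12

Derivation:
Step 1: shift num. Stack=[num] ptr=1 lookahead=* remaining=[* num * num / id + num $]
Step 2: reduce F->num. Stack=[F] ptr=1 lookahead=* remaining=[* num * num / id + num $]
Step 3: reduce T->F. Stack=[T] ptr=1 lookahead=* remaining=[* num * num / id + num $]
Step 4: shift *. Stack=[T *] ptr=2 lookahead=num remaining=[num * num / id + num $]
Step 5: shift num. Stack=[T * num] ptr=3 lookahead=* remaining=[* num / id + num $]
Step 6: reduce F->num. Stack=[T * F] ptr=3 lookahead=* remaining=[* num / id + num $]
Step 7: reduce T->T * F. Stack=[T] ptr=3 lookahead=* remaining=[* num / id + num $]
Step 8: shift *. Stack=[T *] ptr=4 lookahead=num remaining=[num / id + num $]
Step 9: shift num. Stack=[T * num] ptr=5 lookahead=/ remaining=[/ id + num $]
Step 10: reduce F->num. Stack=[T * F] ptr=5 lookahead=/ remaining=[/ id + num $]
Step 11: reduce T->T * F. Stack=[T] ptr=5 lookahead=/ remaining=[/ id + num $]
Step 12: shift /. Stack=[T /] ptr=6 lookahead=id remaining=[id + num $]
Step 13: shift id. Stack=[T / id] ptr=7 lookahead=+ remaining=[+ num $]
Step 14: reduce F->id. Stack=[T / F] ptr=7 lookahead=+ remaining=[+ num $]
Step 15: reduce T->T / F. Stack=[T] ptr=7 lookahead=+ remaining=[+ num $]
Step 16: reduce E->T. Stack=[E] ptr=7 lookahead=+ remaining=[+ num $]
Step 17: shift +. Stack=[E +] ptr=8 lookahead=num remaining=[num $]
Step 18: shift num. Stack=[E + num] ptr=9 lookahead=$ remaining=[$]
Step 19: reduce F->num. Stack=[E + F] ptr=9 lookahead=$ remaining=[$]
Step 20: reduce T->F. Stack=[E + T] ptr=9 lookahead=$ remaining=[$]
Step 21: reduce E->E + T. Stack=[E] ptr=9 lookahead=$ remaining=[$]
Step 22: accept. Stack=[E] ptr=9 lookahead=$ remaining=[$]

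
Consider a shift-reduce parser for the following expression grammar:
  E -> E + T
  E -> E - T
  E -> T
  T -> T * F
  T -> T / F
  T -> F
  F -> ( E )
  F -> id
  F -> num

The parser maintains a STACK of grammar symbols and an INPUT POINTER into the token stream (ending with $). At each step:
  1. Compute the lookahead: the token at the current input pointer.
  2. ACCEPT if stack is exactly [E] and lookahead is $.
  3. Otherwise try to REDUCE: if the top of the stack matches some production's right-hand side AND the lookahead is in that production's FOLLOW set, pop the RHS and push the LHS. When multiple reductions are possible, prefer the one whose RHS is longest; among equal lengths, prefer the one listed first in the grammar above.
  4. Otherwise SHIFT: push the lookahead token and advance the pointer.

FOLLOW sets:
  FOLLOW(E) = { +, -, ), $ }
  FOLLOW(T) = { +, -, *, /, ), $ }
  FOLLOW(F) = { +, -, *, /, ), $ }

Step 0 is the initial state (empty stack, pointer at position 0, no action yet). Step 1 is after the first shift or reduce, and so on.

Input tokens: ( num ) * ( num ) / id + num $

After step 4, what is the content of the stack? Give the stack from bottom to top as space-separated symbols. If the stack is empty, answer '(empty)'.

Answer: ( T

Derivation:
Step 1: shift (. Stack=[(] ptr=1 lookahead=num remaining=[num ) * ( num ) / id + num $]
Step 2: shift num. Stack=[( num] ptr=2 lookahead=) remaining=[) * ( num ) / id + num $]
Step 3: reduce F->num. Stack=[( F] ptr=2 lookahead=) remaining=[) * ( num ) / id + num $]
Step 4: reduce T->F. Stack=[( T] ptr=2 lookahead=) remaining=[) * ( num ) / id + num $]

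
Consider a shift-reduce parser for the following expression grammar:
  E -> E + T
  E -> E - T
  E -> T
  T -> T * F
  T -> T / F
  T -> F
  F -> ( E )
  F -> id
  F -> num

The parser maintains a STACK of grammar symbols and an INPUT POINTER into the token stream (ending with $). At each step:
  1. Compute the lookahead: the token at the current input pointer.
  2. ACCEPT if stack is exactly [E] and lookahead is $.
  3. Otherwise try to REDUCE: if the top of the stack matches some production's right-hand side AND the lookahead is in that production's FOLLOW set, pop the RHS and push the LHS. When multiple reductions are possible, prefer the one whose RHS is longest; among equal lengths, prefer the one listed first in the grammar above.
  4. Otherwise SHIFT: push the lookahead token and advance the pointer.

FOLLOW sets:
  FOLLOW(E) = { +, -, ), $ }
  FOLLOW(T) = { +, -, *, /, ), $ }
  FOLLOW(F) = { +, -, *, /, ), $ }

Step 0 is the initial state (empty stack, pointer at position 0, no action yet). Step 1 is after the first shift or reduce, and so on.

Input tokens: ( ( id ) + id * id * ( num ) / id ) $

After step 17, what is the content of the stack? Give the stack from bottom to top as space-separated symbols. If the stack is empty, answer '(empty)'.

Answer: ( E + T * F

Derivation:
Step 1: shift (. Stack=[(] ptr=1 lookahead=( remaining=[( id ) + id * id * ( num ) / id ) $]
Step 2: shift (. Stack=[( (] ptr=2 lookahead=id remaining=[id ) + id * id * ( num ) / id ) $]
Step 3: shift id. Stack=[( ( id] ptr=3 lookahead=) remaining=[) + id * id * ( num ) / id ) $]
Step 4: reduce F->id. Stack=[( ( F] ptr=3 lookahead=) remaining=[) + id * id * ( num ) / id ) $]
Step 5: reduce T->F. Stack=[( ( T] ptr=3 lookahead=) remaining=[) + id * id * ( num ) / id ) $]
Step 6: reduce E->T. Stack=[( ( E] ptr=3 lookahead=) remaining=[) + id * id * ( num ) / id ) $]
Step 7: shift ). Stack=[( ( E )] ptr=4 lookahead=+ remaining=[+ id * id * ( num ) / id ) $]
Step 8: reduce F->( E ). Stack=[( F] ptr=4 lookahead=+ remaining=[+ id * id * ( num ) / id ) $]
Step 9: reduce T->F. Stack=[( T] ptr=4 lookahead=+ remaining=[+ id * id * ( num ) / id ) $]
Step 10: reduce E->T. Stack=[( E] ptr=4 lookahead=+ remaining=[+ id * id * ( num ) / id ) $]
Step 11: shift +. Stack=[( E +] ptr=5 lookahead=id remaining=[id * id * ( num ) / id ) $]
Step 12: shift id. Stack=[( E + id] ptr=6 lookahead=* remaining=[* id * ( num ) / id ) $]
Step 13: reduce F->id. Stack=[( E + F] ptr=6 lookahead=* remaining=[* id * ( num ) / id ) $]
Step 14: reduce T->F. Stack=[( E + T] ptr=6 lookahead=* remaining=[* id * ( num ) / id ) $]
Step 15: shift *. Stack=[( E + T *] ptr=7 lookahead=id remaining=[id * ( num ) / id ) $]
Step 16: shift id. Stack=[( E + T * id] ptr=8 lookahead=* remaining=[* ( num ) / id ) $]
Step 17: reduce F->id. Stack=[( E + T * F] ptr=8 lookahead=* remaining=[* ( num ) / id ) $]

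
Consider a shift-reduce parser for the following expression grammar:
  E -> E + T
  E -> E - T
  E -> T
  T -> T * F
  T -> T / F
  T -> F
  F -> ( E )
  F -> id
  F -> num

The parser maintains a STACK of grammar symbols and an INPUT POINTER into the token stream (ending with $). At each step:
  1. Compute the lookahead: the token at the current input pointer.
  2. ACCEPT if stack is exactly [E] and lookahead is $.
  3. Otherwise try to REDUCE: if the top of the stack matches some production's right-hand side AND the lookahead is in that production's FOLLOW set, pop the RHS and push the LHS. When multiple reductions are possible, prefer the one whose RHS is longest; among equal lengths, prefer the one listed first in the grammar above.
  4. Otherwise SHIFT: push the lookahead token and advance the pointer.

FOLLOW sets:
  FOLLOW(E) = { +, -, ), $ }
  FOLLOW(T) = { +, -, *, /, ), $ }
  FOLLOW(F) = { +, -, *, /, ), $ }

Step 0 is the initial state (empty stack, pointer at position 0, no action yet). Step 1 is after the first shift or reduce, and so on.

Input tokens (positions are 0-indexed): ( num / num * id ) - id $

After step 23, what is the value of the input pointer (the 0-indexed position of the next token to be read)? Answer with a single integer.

Answer: 9

Derivation:
Step 1: shift (. Stack=[(] ptr=1 lookahead=num remaining=[num / num * id ) - id $]
Step 2: shift num. Stack=[( num] ptr=2 lookahead=/ remaining=[/ num * id ) - id $]
Step 3: reduce F->num. Stack=[( F] ptr=2 lookahead=/ remaining=[/ num * id ) - id $]
Step 4: reduce T->F. Stack=[( T] ptr=2 lookahead=/ remaining=[/ num * id ) - id $]
Step 5: shift /. Stack=[( T /] ptr=3 lookahead=num remaining=[num * id ) - id $]
Step 6: shift num. Stack=[( T / num] ptr=4 lookahead=* remaining=[* id ) - id $]
Step 7: reduce F->num. Stack=[( T / F] ptr=4 lookahead=* remaining=[* id ) - id $]
Step 8: reduce T->T / F. Stack=[( T] ptr=4 lookahead=* remaining=[* id ) - id $]
Step 9: shift *. Stack=[( T *] ptr=5 lookahead=id remaining=[id ) - id $]
Step 10: shift id. Stack=[( T * id] ptr=6 lookahead=) remaining=[) - id $]
Step 11: reduce F->id. Stack=[( T * F] ptr=6 lookahead=) remaining=[) - id $]
Step 12: reduce T->T * F. Stack=[( T] ptr=6 lookahead=) remaining=[) - id $]
Step 13: reduce E->T. Stack=[( E] ptr=6 lookahead=) remaining=[) - id $]
Step 14: shift ). Stack=[( E )] ptr=7 lookahead=- remaining=[- id $]
Step 15: reduce F->( E ). Stack=[F] ptr=7 lookahead=- remaining=[- id $]
Step 16: reduce T->F. Stack=[T] ptr=7 lookahead=- remaining=[- id $]
Step 17: reduce E->T. Stack=[E] ptr=7 lookahead=- remaining=[- id $]
Step 18: shift -. Stack=[E -] ptr=8 lookahead=id remaining=[id $]
Step 19: shift id. Stack=[E - id] ptr=9 lookahead=$ remaining=[$]
Step 20: reduce F->id. Stack=[E - F] ptr=9 lookahead=$ remaining=[$]
Step 21: reduce T->F. Stack=[E - T] ptr=9 lookahead=$ remaining=[$]
Step 22: reduce E->E - T. Stack=[E] ptr=9 lookahead=$ remaining=[$]
Step 23: accept. Stack=[E] ptr=9 lookahead=$ remaining=[$]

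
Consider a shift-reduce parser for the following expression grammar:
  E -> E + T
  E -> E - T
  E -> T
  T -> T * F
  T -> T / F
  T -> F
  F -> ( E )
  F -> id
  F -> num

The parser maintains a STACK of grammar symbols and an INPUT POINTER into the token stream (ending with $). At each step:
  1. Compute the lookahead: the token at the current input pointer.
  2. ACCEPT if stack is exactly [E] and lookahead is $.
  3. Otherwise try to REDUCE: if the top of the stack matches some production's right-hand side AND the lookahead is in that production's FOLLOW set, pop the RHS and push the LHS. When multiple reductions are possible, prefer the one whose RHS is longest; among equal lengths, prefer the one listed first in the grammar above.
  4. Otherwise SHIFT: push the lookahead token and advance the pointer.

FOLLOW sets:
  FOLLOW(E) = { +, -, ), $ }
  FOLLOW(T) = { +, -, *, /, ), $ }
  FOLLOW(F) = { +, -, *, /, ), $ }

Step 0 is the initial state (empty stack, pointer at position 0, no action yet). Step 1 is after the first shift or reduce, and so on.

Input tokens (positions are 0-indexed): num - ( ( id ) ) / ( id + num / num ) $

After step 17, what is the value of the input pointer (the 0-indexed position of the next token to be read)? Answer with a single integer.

Answer: 7

Derivation:
Step 1: shift num. Stack=[num] ptr=1 lookahead=- remaining=[- ( ( id ) ) / ( id + num / num ) $]
Step 2: reduce F->num. Stack=[F] ptr=1 lookahead=- remaining=[- ( ( id ) ) / ( id + num / num ) $]
Step 3: reduce T->F. Stack=[T] ptr=1 lookahead=- remaining=[- ( ( id ) ) / ( id + num / num ) $]
Step 4: reduce E->T. Stack=[E] ptr=1 lookahead=- remaining=[- ( ( id ) ) / ( id + num / num ) $]
Step 5: shift -. Stack=[E -] ptr=2 lookahead=( remaining=[( ( id ) ) / ( id + num / num ) $]
Step 6: shift (. Stack=[E - (] ptr=3 lookahead=( remaining=[( id ) ) / ( id + num / num ) $]
Step 7: shift (. Stack=[E - ( (] ptr=4 lookahead=id remaining=[id ) ) / ( id + num / num ) $]
Step 8: shift id. Stack=[E - ( ( id] ptr=5 lookahead=) remaining=[) ) / ( id + num / num ) $]
Step 9: reduce F->id. Stack=[E - ( ( F] ptr=5 lookahead=) remaining=[) ) / ( id + num / num ) $]
Step 10: reduce T->F. Stack=[E - ( ( T] ptr=5 lookahead=) remaining=[) ) / ( id + num / num ) $]
Step 11: reduce E->T. Stack=[E - ( ( E] ptr=5 lookahead=) remaining=[) ) / ( id + num / num ) $]
Step 12: shift ). Stack=[E - ( ( E )] ptr=6 lookahead=) remaining=[) / ( id + num / num ) $]
Step 13: reduce F->( E ). Stack=[E - ( F] ptr=6 lookahead=) remaining=[) / ( id + num / num ) $]
Step 14: reduce T->F. Stack=[E - ( T] ptr=6 lookahead=) remaining=[) / ( id + num / num ) $]
Step 15: reduce E->T. Stack=[E - ( E] ptr=6 lookahead=) remaining=[) / ( id + num / num ) $]
Step 16: shift ). Stack=[E - ( E )] ptr=7 lookahead=/ remaining=[/ ( id + num / num ) $]
Step 17: reduce F->( E ). Stack=[E - F] ptr=7 lookahead=/ remaining=[/ ( id + num / num ) $]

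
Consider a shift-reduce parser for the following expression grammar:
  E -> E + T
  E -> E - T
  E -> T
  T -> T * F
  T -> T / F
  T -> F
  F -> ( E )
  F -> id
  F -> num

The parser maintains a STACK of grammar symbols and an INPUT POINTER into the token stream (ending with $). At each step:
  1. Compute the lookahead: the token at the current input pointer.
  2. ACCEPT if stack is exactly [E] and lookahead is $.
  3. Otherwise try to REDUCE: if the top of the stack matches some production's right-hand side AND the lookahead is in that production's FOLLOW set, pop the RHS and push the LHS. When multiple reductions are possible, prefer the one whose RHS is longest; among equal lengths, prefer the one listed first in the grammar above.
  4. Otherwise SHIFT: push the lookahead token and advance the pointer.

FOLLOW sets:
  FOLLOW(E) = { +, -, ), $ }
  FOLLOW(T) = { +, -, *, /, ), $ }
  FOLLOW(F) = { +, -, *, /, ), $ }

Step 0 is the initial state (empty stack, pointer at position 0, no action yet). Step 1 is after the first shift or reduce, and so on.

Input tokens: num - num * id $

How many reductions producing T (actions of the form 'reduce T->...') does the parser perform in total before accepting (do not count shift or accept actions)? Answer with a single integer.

Step 1: shift num. Stack=[num] ptr=1 lookahead=- remaining=[- num * id $]
Step 2: reduce F->num. Stack=[F] ptr=1 lookahead=- remaining=[- num * id $]
Step 3: reduce T->F. Stack=[T] ptr=1 lookahead=- remaining=[- num * id $]
Step 4: reduce E->T. Stack=[E] ptr=1 lookahead=- remaining=[- num * id $]
Step 5: shift -. Stack=[E -] ptr=2 lookahead=num remaining=[num * id $]
Step 6: shift num. Stack=[E - num] ptr=3 lookahead=* remaining=[* id $]
Step 7: reduce F->num. Stack=[E - F] ptr=3 lookahead=* remaining=[* id $]
Step 8: reduce T->F. Stack=[E - T] ptr=3 lookahead=* remaining=[* id $]
Step 9: shift *. Stack=[E - T *] ptr=4 lookahead=id remaining=[id $]
Step 10: shift id. Stack=[E - T * id] ptr=5 lookahead=$ remaining=[$]
Step 11: reduce F->id. Stack=[E - T * F] ptr=5 lookahead=$ remaining=[$]
Step 12: reduce T->T * F. Stack=[E - T] ptr=5 lookahead=$ remaining=[$]
Step 13: reduce E->E - T. Stack=[E] ptr=5 lookahead=$ remaining=[$]
Step 14: accept. Stack=[E] ptr=5 lookahead=$ remaining=[$]

Answer: 3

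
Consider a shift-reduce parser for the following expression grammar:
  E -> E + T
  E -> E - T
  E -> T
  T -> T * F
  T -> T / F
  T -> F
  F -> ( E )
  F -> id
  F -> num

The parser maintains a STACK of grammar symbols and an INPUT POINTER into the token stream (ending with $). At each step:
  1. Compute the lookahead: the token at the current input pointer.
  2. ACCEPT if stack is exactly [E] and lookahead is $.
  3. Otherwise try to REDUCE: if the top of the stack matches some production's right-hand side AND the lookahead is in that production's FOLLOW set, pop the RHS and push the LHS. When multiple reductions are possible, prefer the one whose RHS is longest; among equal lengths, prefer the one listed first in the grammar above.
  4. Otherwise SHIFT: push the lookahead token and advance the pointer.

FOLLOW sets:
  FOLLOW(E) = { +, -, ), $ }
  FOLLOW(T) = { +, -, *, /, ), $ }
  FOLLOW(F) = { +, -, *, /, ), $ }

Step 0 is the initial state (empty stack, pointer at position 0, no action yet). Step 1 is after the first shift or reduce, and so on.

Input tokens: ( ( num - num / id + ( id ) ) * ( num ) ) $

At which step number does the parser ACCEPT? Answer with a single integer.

Answer: 43

Derivation:
Step 1: shift (. Stack=[(] ptr=1 lookahead=( remaining=[( num - num / id + ( id ) ) * ( num ) ) $]
Step 2: shift (. Stack=[( (] ptr=2 lookahead=num remaining=[num - num / id + ( id ) ) * ( num ) ) $]
Step 3: shift num. Stack=[( ( num] ptr=3 lookahead=- remaining=[- num / id + ( id ) ) * ( num ) ) $]
Step 4: reduce F->num. Stack=[( ( F] ptr=3 lookahead=- remaining=[- num / id + ( id ) ) * ( num ) ) $]
Step 5: reduce T->F. Stack=[( ( T] ptr=3 lookahead=- remaining=[- num / id + ( id ) ) * ( num ) ) $]
Step 6: reduce E->T. Stack=[( ( E] ptr=3 lookahead=- remaining=[- num / id + ( id ) ) * ( num ) ) $]
Step 7: shift -. Stack=[( ( E -] ptr=4 lookahead=num remaining=[num / id + ( id ) ) * ( num ) ) $]
Step 8: shift num. Stack=[( ( E - num] ptr=5 lookahead=/ remaining=[/ id + ( id ) ) * ( num ) ) $]
Step 9: reduce F->num. Stack=[( ( E - F] ptr=5 lookahead=/ remaining=[/ id + ( id ) ) * ( num ) ) $]
Step 10: reduce T->F. Stack=[( ( E - T] ptr=5 lookahead=/ remaining=[/ id + ( id ) ) * ( num ) ) $]
Step 11: shift /. Stack=[( ( E - T /] ptr=6 lookahead=id remaining=[id + ( id ) ) * ( num ) ) $]
Step 12: shift id. Stack=[( ( E - T / id] ptr=7 lookahead=+ remaining=[+ ( id ) ) * ( num ) ) $]
Step 13: reduce F->id. Stack=[( ( E - T / F] ptr=7 lookahead=+ remaining=[+ ( id ) ) * ( num ) ) $]
Step 14: reduce T->T / F. Stack=[( ( E - T] ptr=7 lookahead=+ remaining=[+ ( id ) ) * ( num ) ) $]
Step 15: reduce E->E - T. Stack=[( ( E] ptr=7 lookahead=+ remaining=[+ ( id ) ) * ( num ) ) $]
Step 16: shift +. Stack=[( ( E +] ptr=8 lookahead=( remaining=[( id ) ) * ( num ) ) $]
Step 17: shift (. Stack=[( ( E + (] ptr=9 lookahead=id remaining=[id ) ) * ( num ) ) $]
Step 18: shift id. Stack=[( ( E + ( id] ptr=10 lookahead=) remaining=[) ) * ( num ) ) $]
Step 19: reduce F->id. Stack=[( ( E + ( F] ptr=10 lookahead=) remaining=[) ) * ( num ) ) $]
Step 20: reduce T->F. Stack=[( ( E + ( T] ptr=10 lookahead=) remaining=[) ) * ( num ) ) $]
Step 21: reduce E->T. Stack=[( ( E + ( E] ptr=10 lookahead=) remaining=[) ) * ( num ) ) $]
Step 22: shift ). Stack=[( ( E + ( E )] ptr=11 lookahead=) remaining=[) * ( num ) ) $]
Step 23: reduce F->( E ). Stack=[( ( E + F] ptr=11 lookahead=) remaining=[) * ( num ) ) $]
Step 24: reduce T->F. Stack=[( ( E + T] ptr=11 lookahead=) remaining=[) * ( num ) ) $]
Step 25: reduce E->E + T. Stack=[( ( E] ptr=11 lookahead=) remaining=[) * ( num ) ) $]
Step 26: shift ). Stack=[( ( E )] ptr=12 lookahead=* remaining=[* ( num ) ) $]
Step 27: reduce F->( E ). Stack=[( F] ptr=12 lookahead=* remaining=[* ( num ) ) $]
Step 28: reduce T->F. Stack=[( T] ptr=12 lookahead=* remaining=[* ( num ) ) $]
Step 29: shift *. Stack=[( T *] ptr=13 lookahead=( remaining=[( num ) ) $]
Step 30: shift (. Stack=[( T * (] ptr=14 lookahead=num remaining=[num ) ) $]
Step 31: shift num. Stack=[( T * ( num] ptr=15 lookahead=) remaining=[) ) $]
Step 32: reduce F->num. Stack=[( T * ( F] ptr=15 lookahead=) remaining=[) ) $]
Step 33: reduce T->F. Stack=[( T * ( T] ptr=15 lookahead=) remaining=[) ) $]
Step 34: reduce E->T. Stack=[( T * ( E] ptr=15 lookahead=) remaining=[) ) $]
Step 35: shift ). Stack=[( T * ( E )] ptr=16 lookahead=) remaining=[) $]
Step 36: reduce F->( E ). Stack=[( T * F] ptr=16 lookahead=) remaining=[) $]
Step 37: reduce T->T * F. Stack=[( T] ptr=16 lookahead=) remaining=[) $]
Step 38: reduce E->T. Stack=[( E] ptr=16 lookahead=) remaining=[) $]
Step 39: shift ). Stack=[( E )] ptr=17 lookahead=$ remaining=[$]
Step 40: reduce F->( E ). Stack=[F] ptr=17 lookahead=$ remaining=[$]
Step 41: reduce T->F. Stack=[T] ptr=17 lookahead=$ remaining=[$]
Step 42: reduce E->T. Stack=[E] ptr=17 lookahead=$ remaining=[$]
Step 43: accept. Stack=[E] ptr=17 lookahead=$ remaining=[$]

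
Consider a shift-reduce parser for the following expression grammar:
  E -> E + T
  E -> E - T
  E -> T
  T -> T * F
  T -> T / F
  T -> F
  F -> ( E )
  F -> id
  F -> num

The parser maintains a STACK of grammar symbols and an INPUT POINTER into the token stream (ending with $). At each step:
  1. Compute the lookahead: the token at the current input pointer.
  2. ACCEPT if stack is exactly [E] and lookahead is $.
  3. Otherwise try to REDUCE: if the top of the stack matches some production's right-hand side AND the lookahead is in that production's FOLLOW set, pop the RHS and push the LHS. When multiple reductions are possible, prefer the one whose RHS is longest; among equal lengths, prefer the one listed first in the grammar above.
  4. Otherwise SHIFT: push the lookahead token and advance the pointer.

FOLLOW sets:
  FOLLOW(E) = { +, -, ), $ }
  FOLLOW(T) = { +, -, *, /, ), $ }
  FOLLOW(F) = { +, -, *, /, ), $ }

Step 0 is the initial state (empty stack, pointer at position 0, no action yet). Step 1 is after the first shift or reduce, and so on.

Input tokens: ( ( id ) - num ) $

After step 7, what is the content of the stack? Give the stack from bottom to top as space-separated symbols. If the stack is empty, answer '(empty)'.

Step 1: shift (. Stack=[(] ptr=1 lookahead=( remaining=[( id ) - num ) $]
Step 2: shift (. Stack=[( (] ptr=2 lookahead=id remaining=[id ) - num ) $]
Step 3: shift id. Stack=[( ( id] ptr=3 lookahead=) remaining=[) - num ) $]
Step 4: reduce F->id. Stack=[( ( F] ptr=3 lookahead=) remaining=[) - num ) $]
Step 5: reduce T->F. Stack=[( ( T] ptr=3 lookahead=) remaining=[) - num ) $]
Step 6: reduce E->T. Stack=[( ( E] ptr=3 lookahead=) remaining=[) - num ) $]
Step 7: shift ). Stack=[( ( E )] ptr=4 lookahead=- remaining=[- num ) $]

Answer: ( ( E )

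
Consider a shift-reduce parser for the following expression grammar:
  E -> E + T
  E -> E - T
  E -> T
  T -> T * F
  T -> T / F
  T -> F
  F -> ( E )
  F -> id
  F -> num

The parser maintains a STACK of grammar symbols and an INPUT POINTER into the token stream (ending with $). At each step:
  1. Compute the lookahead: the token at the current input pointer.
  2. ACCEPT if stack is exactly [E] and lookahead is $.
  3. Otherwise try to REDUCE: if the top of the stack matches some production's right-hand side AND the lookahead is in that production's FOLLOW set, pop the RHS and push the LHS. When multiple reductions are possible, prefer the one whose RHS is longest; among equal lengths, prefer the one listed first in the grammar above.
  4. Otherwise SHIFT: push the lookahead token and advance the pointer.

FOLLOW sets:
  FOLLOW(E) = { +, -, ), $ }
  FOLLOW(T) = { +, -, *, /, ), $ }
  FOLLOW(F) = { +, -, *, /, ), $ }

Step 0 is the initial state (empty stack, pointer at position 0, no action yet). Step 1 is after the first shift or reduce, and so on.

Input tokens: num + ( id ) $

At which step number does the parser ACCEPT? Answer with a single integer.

Answer: 15

Derivation:
Step 1: shift num. Stack=[num] ptr=1 lookahead=+ remaining=[+ ( id ) $]
Step 2: reduce F->num. Stack=[F] ptr=1 lookahead=+ remaining=[+ ( id ) $]
Step 3: reduce T->F. Stack=[T] ptr=1 lookahead=+ remaining=[+ ( id ) $]
Step 4: reduce E->T. Stack=[E] ptr=1 lookahead=+ remaining=[+ ( id ) $]
Step 5: shift +. Stack=[E +] ptr=2 lookahead=( remaining=[( id ) $]
Step 6: shift (. Stack=[E + (] ptr=3 lookahead=id remaining=[id ) $]
Step 7: shift id. Stack=[E + ( id] ptr=4 lookahead=) remaining=[) $]
Step 8: reduce F->id. Stack=[E + ( F] ptr=4 lookahead=) remaining=[) $]
Step 9: reduce T->F. Stack=[E + ( T] ptr=4 lookahead=) remaining=[) $]
Step 10: reduce E->T. Stack=[E + ( E] ptr=4 lookahead=) remaining=[) $]
Step 11: shift ). Stack=[E + ( E )] ptr=5 lookahead=$ remaining=[$]
Step 12: reduce F->( E ). Stack=[E + F] ptr=5 lookahead=$ remaining=[$]
Step 13: reduce T->F. Stack=[E + T] ptr=5 lookahead=$ remaining=[$]
Step 14: reduce E->E + T. Stack=[E] ptr=5 lookahead=$ remaining=[$]
Step 15: accept. Stack=[E] ptr=5 lookahead=$ remaining=[$]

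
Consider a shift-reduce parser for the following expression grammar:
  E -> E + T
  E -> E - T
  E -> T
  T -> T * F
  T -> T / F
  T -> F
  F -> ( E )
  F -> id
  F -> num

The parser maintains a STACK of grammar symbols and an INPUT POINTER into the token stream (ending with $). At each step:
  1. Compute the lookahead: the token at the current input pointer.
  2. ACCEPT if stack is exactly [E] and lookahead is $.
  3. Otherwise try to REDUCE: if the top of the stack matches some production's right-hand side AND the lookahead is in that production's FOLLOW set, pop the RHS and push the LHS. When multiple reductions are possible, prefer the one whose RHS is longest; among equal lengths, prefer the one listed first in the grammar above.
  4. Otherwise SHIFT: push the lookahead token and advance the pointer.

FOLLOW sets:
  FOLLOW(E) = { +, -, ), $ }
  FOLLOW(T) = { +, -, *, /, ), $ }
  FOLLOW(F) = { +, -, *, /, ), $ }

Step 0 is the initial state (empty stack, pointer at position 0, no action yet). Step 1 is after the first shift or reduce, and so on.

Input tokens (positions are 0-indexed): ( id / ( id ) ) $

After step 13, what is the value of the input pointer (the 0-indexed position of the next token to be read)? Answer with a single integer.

Step 1: shift (. Stack=[(] ptr=1 lookahead=id remaining=[id / ( id ) ) $]
Step 2: shift id. Stack=[( id] ptr=2 lookahead=/ remaining=[/ ( id ) ) $]
Step 3: reduce F->id. Stack=[( F] ptr=2 lookahead=/ remaining=[/ ( id ) ) $]
Step 4: reduce T->F. Stack=[( T] ptr=2 lookahead=/ remaining=[/ ( id ) ) $]
Step 5: shift /. Stack=[( T /] ptr=3 lookahead=( remaining=[( id ) ) $]
Step 6: shift (. Stack=[( T / (] ptr=4 lookahead=id remaining=[id ) ) $]
Step 7: shift id. Stack=[( T / ( id] ptr=5 lookahead=) remaining=[) ) $]
Step 8: reduce F->id. Stack=[( T / ( F] ptr=5 lookahead=) remaining=[) ) $]
Step 9: reduce T->F. Stack=[( T / ( T] ptr=5 lookahead=) remaining=[) ) $]
Step 10: reduce E->T. Stack=[( T / ( E] ptr=5 lookahead=) remaining=[) ) $]
Step 11: shift ). Stack=[( T / ( E )] ptr=6 lookahead=) remaining=[) $]
Step 12: reduce F->( E ). Stack=[( T / F] ptr=6 lookahead=) remaining=[) $]
Step 13: reduce T->T / F. Stack=[( T] ptr=6 lookahead=) remaining=[) $]

Answer: 6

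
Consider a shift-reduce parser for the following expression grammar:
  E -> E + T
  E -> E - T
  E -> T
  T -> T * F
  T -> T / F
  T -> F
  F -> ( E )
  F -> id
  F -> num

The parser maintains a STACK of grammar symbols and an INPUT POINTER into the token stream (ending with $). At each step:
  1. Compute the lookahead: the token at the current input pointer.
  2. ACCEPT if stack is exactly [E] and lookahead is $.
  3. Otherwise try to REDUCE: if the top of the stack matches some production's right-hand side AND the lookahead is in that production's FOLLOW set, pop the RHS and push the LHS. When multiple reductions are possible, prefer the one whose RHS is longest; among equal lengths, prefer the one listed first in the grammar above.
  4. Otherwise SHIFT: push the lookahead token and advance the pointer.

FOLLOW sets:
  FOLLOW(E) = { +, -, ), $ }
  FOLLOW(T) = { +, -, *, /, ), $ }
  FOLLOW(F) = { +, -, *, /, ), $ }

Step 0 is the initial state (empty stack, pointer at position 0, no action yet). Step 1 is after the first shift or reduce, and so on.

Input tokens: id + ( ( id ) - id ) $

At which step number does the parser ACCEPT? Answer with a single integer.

Answer: 25

Derivation:
Step 1: shift id. Stack=[id] ptr=1 lookahead=+ remaining=[+ ( ( id ) - id ) $]
Step 2: reduce F->id. Stack=[F] ptr=1 lookahead=+ remaining=[+ ( ( id ) - id ) $]
Step 3: reduce T->F. Stack=[T] ptr=1 lookahead=+ remaining=[+ ( ( id ) - id ) $]
Step 4: reduce E->T. Stack=[E] ptr=1 lookahead=+ remaining=[+ ( ( id ) - id ) $]
Step 5: shift +. Stack=[E +] ptr=2 lookahead=( remaining=[( ( id ) - id ) $]
Step 6: shift (. Stack=[E + (] ptr=3 lookahead=( remaining=[( id ) - id ) $]
Step 7: shift (. Stack=[E + ( (] ptr=4 lookahead=id remaining=[id ) - id ) $]
Step 8: shift id. Stack=[E + ( ( id] ptr=5 lookahead=) remaining=[) - id ) $]
Step 9: reduce F->id. Stack=[E + ( ( F] ptr=5 lookahead=) remaining=[) - id ) $]
Step 10: reduce T->F. Stack=[E + ( ( T] ptr=5 lookahead=) remaining=[) - id ) $]
Step 11: reduce E->T. Stack=[E + ( ( E] ptr=5 lookahead=) remaining=[) - id ) $]
Step 12: shift ). Stack=[E + ( ( E )] ptr=6 lookahead=- remaining=[- id ) $]
Step 13: reduce F->( E ). Stack=[E + ( F] ptr=6 lookahead=- remaining=[- id ) $]
Step 14: reduce T->F. Stack=[E + ( T] ptr=6 lookahead=- remaining=[- id ) $]
Step 15: reduce E->T. Stack=[E + ( E] ptr=6 lookahead=- remaining=[- id ) $]
Step 16: shift -. Stack=[E + ( E -] ptr=7 lookahead=id remaining=[id ) $]
Step 17: shift id. Stack=[E + ( E - id] ptr=8 lookahead=) remaining=[) $]
Step 18: reduce F->id. Stack=[E + ( E - F] ptr=8 lookahead=) remaining=[) $]
Step 19: reduce T->F. Stack=[E + ( E - T] ptr=8 lookahead=) remaining=[) $]
Step 20: reduce E->E - T. Stack=[E + ( E] ptr=8 lookahead=) remaining=[) $]
Step 21: shift ). Stack=[E + ( E )] ptr=9 lookahead=$ remaining=[$]
Step 22: reduce F->( E ). Stack=[E + F] ptr=9 lookahead=$ remaining=[$]
Step 23: reduce T->F. Stack=[E + T] ptr=9 lookahead=$ remaining=[$]
Step 24: reduce E->E + T. Stack=[E] ptr=9 lookahead=$ remaining=[$]
Step 25: accept. Stack=[E] ptr=9 lookahead=$ remaining=[$]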